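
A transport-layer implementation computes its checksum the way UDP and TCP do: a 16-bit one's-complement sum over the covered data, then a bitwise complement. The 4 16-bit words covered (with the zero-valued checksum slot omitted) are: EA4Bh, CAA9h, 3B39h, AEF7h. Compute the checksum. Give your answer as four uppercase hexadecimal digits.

60D9

One's-complement addition (fold any carry out of bit 15 back into bit 0):
  0xEA4B + 0xCAA9 = 0x1B4F4 → wrap carry → 0xB4F5
  0xB4F5 + 0x3B39 = 0x0F02E
  0xF02E + 0xAEF7 = 0x19F25 → wrap carry → 0x9F26
One's-complement sum = 0x9F26.
Checksum = ~0x9F26 & 0xFFFF = 0x60D9.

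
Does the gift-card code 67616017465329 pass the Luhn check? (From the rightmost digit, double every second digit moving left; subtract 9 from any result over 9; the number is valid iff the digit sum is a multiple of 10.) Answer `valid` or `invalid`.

From the right, keep odd positions and double even positions (subtract 9 from any doubled value over 9):
  doubled (positions 2,4,...): 4 1 8 2 3 3 3 → sum 24
  kept (positions 1,3,...): 9 3 6 7 0 1 7 → sum 33
Total = 57.
57 mod 10 = 7, so the number is invalid.

invalid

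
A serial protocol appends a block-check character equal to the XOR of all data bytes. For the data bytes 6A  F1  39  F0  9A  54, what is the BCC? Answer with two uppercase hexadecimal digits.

XOR the bytes together:
  start with 0x6A
  0x6A ⊕ 0xF1 = 0x9B
  0x9B ⊕ 0x39 = 0xA2
  0xA2 ⊕ 0xF0 = 0x52
  0x52 ⊕ 0x9A = 0xC8
  0xC8 ⊕ 0x54 = 0x9C

9C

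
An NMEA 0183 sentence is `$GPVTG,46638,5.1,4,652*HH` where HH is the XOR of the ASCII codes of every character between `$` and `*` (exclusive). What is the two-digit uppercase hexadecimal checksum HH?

XOR the ASCII codes of the payload characters:
  'G' = 0x47 → acc = 0x47
  'P' = 0x50 → acc = 0x17
  'V' = 0x56 → acc = 0x41
  'T' = 0x54 → acc = 0x15
  'G' = 0x47 → acc = 0x52
  ',' = 0x2C → acc = 0x7E
  '4' = 0x34 → acc = 0x4A
  '6' = 0x36 → acc = 0x7C
  '6' = 0x36 → acc = 0x4A
  '3' = 0x33 → acc = 0x79
  '8' = 0x38 → acc = 0x41
  ',' = 0x2C → acc = 0x6D
  '5' = 0x35 → acc = 0x58
  '.' = 0x2E → acc = 0x76
  '1' = 0x31 → acc = 0x47
  ',' = 0x2C → acc = 0x6B
  '4' = 0x34 → acc = 0x5F
  ',' = 0x2C → acc = 0x73
  '6' = 0x36 → acc = 0x45
  '5' = 0x35 → acc = 0x70
  '2' = 0x32 → acc = 0x42
Checksum = 0x42.

42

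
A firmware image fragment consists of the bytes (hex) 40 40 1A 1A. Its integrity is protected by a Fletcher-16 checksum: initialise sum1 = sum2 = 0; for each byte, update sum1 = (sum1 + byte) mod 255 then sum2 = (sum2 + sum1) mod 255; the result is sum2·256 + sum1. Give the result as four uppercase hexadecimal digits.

10B4

Running sums (mod 255):
  after byte 0 (40): sum1=64, sum2=64
  after byte 1 (40): sum1=128, sum2=192
  after byte 2 (1A): sum1=154, sum2=91
  after byte 3 (1A): sum1=180, sum2=16
Checksum = sum2·256 + sum1 = 16·256 + 180 = 4276 = 0x10B4.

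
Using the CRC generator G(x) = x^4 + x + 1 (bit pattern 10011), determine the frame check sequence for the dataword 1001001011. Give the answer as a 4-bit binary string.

0100

Append 4 zeros: 10010010110000. Divide by 10011 (XOR where the leading bit is 1):
  pos 0: 10010 XOR 10011 = 00001
  pos 4: 10101 XOR 10011 = 00110
  pos 6: 11010 XOR 10011 = 01001
  pos 7: 10010 XOR 10011 = 00001
Remainder (last 4 bits) = 0100. This is the CRC / FCS.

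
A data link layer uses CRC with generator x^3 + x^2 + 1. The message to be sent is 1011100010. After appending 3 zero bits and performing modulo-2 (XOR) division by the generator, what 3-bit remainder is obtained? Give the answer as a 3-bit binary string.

111

Append 3 zeros: 1011100010000. Divide by 1101 (XOR where the leading bit is 1):
  pos 0: 1011 XOR 1101 = 0110
  pos 1: 1101 XOR 1101 = 0000
  pos 8: 1000 XOR 1101 = 0101
  pos 9: 1010 XOR 1101 = 0111
Remainder (last 3 bits) = 111. This is the CRC / FCS.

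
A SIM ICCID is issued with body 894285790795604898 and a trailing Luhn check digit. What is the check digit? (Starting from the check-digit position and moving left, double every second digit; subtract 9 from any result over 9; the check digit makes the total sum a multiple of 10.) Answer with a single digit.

2

Partial digits right→left: 8 9 8 4 0 6 5 9 7 0 9 7 5 8 2 4 9 8
Double every second digit counting from the check-digit position (so the 1st, 3rd, 5th, ... of the partial from the right).
  doubled (with −9 where >9): 7 7 0 1 5 9 1 4 9 → sum 43
  kept as-is: 9 4 6 9 0 7 8 4 8 → sum 55
Total = 43 + 55 = 98.
Check digit = (10 − (98 mod 10)) mod 10 = 2.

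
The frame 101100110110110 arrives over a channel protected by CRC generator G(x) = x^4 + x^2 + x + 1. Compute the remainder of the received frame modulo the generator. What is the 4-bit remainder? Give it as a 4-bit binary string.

Modulo-2 division of 101100110110110 by 10111:
  pos 0: 10110 XOR 10111 = 00001
  pos 4: 10110 XOR 10111 = 00001
  pos 8: 11101 XOR 10111 = 01010
  pos 9: 10101 XOR 10111 = 00010
Remainder = 0100 (nonzero — an error is detected).

0100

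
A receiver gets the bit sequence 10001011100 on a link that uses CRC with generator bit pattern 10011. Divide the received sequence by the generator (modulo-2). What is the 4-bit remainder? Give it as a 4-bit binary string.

Modulo-2 division of 10001011100 by 10011:
  pos 0: 10001 XOR 10011 = 00010
  pos 3: 10011 XOR 10011 = 00000
Remainder = 0100 (nonzero — an error is detected).

0100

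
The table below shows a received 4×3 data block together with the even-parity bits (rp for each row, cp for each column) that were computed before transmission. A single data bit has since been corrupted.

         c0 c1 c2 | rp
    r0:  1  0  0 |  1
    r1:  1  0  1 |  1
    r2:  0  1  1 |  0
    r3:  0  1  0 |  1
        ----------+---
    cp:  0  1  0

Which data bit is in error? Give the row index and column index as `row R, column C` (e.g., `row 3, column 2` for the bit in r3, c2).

row 1, column 1

Recompute each row's even parity and compare to rp:
  r0: data parity 1, sent rp 1 → ok
  r1: data parity 0, sent rp 1 → mismatch
  r2: data parity 0, sent rp 0 → ok
  r3: data parity 1, sent rp 1 → ok
Recompute each column's even parity and compare to cp:
  c0: data parity 0, sent cp 0 → ok
  c1: data parity 0, sent cp 1 → mismatch
  c2: data parity 0, sent cp 0 → ok
Exactly one row (r1) and one column (c1) fail → the flipped bit is at their intersection.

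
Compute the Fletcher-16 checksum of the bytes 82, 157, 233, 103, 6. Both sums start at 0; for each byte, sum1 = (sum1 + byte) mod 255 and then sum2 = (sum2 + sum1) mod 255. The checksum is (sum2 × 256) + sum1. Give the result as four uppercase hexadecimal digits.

A447

Running sums (mod 255):
  after byte 0 (82): sum1=82, sum2=82
  after byte 1 (157): sum1=239, sum2=66
  after byte 2 (233): sum1=217, sum2=28
  after byte 3 (103): sum1=65, sum2=93
  after byte 4 (6): sum1=71, sum2=164
Checksum = sum2·256 + sum1 = 164·256 + 71 = 42055 = 0xA447.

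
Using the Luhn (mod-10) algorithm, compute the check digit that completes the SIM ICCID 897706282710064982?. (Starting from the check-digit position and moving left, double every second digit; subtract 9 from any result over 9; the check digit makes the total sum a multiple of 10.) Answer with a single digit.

3

Partial digits right→left: 2 8 9 4 6 0 0 1 7 2 8 2 6 0 7 7 9 8
Double every second digit counting from the check-digit position (so the 1st, 3rd, 5th, ... of the partial from the right).
  doubled (with −9 where >9): 4 9 3 0 5 7 3 5 9 → sum 45
  kept as-is: 8 4 0 1 2 2 0 7 8 → sum 32
Total = 45 + 32 = 77.
Check digit = (10 − (77 mod 10)) mod 10 = 3.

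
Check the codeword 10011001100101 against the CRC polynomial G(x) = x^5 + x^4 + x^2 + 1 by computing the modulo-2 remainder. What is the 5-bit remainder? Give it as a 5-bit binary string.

11100

Modulo-2 division of 10011001100101 by 110101:
  pos 0: 100110 XOR 110101 = 010011
  pos 1: 100110 XOR 110101 = 010011
  pos 2: 100111 XOR 110101 = 010010
  pos 3: 100101 XOR 110101 = 010000
  pos 4: 100000 XOR 110101 = 010101
  pos 5: 101010 XOR 110101 = 011111
  pos 6: 111111 XOR 110101 = 001010
  pos 8: 101001 XOR 110101 = 011100
Remainder = 11100 (nonzero — an error is detected).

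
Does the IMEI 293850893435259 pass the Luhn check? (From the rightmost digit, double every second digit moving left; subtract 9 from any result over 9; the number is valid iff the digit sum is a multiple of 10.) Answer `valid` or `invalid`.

From the right, keep odd positions and double even positions (subtract 9 from any doubled value over 9):
  doubled (positions 2,4,...): 1 1 8 9 0 7 9 → sum 35
  kept (positions 1,3,...): 9 2 3 3 8 5 3 2 → sum 35
Total = 70.
70 mod 10 = 0, so the number is valid.

valid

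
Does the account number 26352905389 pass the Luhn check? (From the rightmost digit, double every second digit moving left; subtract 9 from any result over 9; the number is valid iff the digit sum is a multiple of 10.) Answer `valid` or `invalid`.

From the right, keep odd positions and double even positions (subtract 9 from any doubled value over 9):
  doubled (positions 2,4,...): 7 1 9 1 3 → sum 21
  kept (positions 1,3,...): 9 3 0 2 3 2 → sum 19
Total = 40.
40 mod 10 = 0, so the number is valid.

valid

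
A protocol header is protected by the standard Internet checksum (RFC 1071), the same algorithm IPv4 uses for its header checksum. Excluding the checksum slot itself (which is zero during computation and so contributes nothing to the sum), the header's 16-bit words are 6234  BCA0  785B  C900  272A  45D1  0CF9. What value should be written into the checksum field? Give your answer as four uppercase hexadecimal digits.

One's-complement addition (fold any carry out of bit 15 back into bit 0):
  0x6234 + 0xBCA0 = 0x11ED4 → wrap carry → 0x1ED5
  0x1ED5 + 0x785B = 0x09730
  0x9730 + 0xC900 = 0x16030 → wrap carry → 0x6031
  0x6031 + 0x272A = 0x0875B
  0x875B + 0x45D1 = 0x0CD2C
  0xCD2C + 0x0CF9 = 0x0DA25
One's-complement sum = 0xDA25.
Checksum = ~0xDA25 & 0xFFFF = 0x25DA.

25DA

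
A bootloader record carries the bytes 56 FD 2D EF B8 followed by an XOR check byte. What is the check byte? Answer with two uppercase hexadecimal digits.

D1

XOR the bytes together:
  start with 0x56
  0x56 ⊕ 0xFD = 0xAB
  0xAB ⊕ 0x2D = 0x86
  0x86 ⊕ 0xEF = 0x69
  0x69 ⊕ 0xB8 = 0xD1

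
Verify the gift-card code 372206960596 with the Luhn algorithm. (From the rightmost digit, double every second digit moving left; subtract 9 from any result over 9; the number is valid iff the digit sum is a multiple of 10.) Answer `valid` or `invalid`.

valid

From the right, keep odd positions and double even positions (subtract 9 from any doubled value over 9):
  doubled (positions 2,4,...): 9 0 9 0 4 6 → sum 28
  kept (positions 1,3,...): 6 5 6 6 2 7 → sum 32
Total = 60.
60 mod 10 = 0, so the number is valid.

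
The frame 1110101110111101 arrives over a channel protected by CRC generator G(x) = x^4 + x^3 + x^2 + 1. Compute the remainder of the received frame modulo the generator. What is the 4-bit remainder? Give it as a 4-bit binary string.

Modulo-2 division of 1110101110111101 by 11101:
  pos 0: 11101 XOR 11101 = 00000
  pos 6: 11101 XOR 11101 = 00000
  pos 11: 11101 XOR 11101 = 00000
Remainder = 0000 (zero — the frame passes the CRC check).

0000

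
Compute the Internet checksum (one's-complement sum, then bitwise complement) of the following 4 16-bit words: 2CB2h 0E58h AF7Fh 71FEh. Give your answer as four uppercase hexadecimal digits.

One's-complement addition (fold any carry out of bit 15 back into bit 0):
  0x2CB2 + 0x0E58 = 0x03B0A
  0x3B0A + 0xAF7F = 0x0EA89
  0xEA89 + 0x71FE = 0x15C87 → wrap carry → 0x5C88
One's-complement sum = 0x5C88.
Checksum = ~0x5C88 & 0xFFFF = 0xA377.

A377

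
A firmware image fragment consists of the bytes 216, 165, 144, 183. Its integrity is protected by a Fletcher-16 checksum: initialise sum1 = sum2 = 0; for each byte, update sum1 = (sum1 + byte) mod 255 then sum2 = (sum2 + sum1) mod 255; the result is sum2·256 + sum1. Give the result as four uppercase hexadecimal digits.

Running sums (mod 255):
  after byte 0 (216): sum1=216, sum2=216
  after byte 1 (165): sum1=126, sum2=87
  after byte 2 (144): sum1=15, sum2=102
  after byte 3 (183): sum1=198, sum2=45
Checksum = sum2·256 + sum1 = 45·256 + 198 = 11718 = 0x2DC6.

2DC6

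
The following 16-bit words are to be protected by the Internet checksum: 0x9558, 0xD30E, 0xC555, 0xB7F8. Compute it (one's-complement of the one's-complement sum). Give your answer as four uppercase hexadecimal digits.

One's-complement addition (fold any carry out of bit 15 back into bit 0):
  0x9558 + 0xD30E = 0x16866 → wrap carry → 0x6867
  0x6867 + 0xC555 = 0x12DBC → wrap carry → 0x2DBD
  0x2DBD + 0xB7F8 = 0x0E5B5
One's-complement sum = 0xE5B5.
Checksum = ~0xE5B5 & 0xFFFF = 0x1A4A.

1A4A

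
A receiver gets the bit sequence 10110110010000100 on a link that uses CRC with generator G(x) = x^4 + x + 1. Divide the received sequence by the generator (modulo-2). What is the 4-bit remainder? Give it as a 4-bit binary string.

Modulo-2 division of 10110110010000100 by 10011:
  pos 0: 10110 XOR 10011 = 00101
  pos 2: 10111 XOR 10011 = 00100
  pos 4: 10000 XOR 10011 = 00011
  pos 7: 11100 XOR 10011 = 01111
  pos 8: 11110 XOR 10011 = 01101
  pos 9: 11010 XOR 10011 = 01001
  pos 10: 10011 XOR 10011 = 00000
Remainder = 0000 (zero — the frame passes the CRC check).

0000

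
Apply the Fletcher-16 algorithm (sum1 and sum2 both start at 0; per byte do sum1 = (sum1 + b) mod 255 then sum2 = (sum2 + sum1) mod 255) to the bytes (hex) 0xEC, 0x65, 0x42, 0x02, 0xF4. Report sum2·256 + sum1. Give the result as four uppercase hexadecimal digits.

Running sums (mod 255):
  after byte 0 (0xEC): sum1=236, sum2=236
  after byte 1 (0x65): sum1=82, sum2=63
  after byte 2 (0x42): sum1=148, sum2=211
  after byte 3 (0x02): sum1=150, sum2=106
  after byte 4 (0xF4): sum1=139, sum2=245
Checksum = sum2·256 + sum1 = 245·256 + 139 = 62859 = 0xF58B.

F58B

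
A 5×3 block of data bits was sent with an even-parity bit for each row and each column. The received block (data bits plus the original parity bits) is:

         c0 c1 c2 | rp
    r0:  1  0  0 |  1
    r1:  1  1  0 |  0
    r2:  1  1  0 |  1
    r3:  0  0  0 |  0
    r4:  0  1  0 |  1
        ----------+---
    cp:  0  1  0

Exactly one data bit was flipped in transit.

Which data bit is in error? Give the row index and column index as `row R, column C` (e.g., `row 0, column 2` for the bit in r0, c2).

row 2, column 0

Recompute each row's even parity and compare to rp:
  r0: data parity 1, sent rp 1 → ok
  r1: data parity 0, sent rp 0 → ok
  r2: data parity 0, sent rp 1 → mismatch
  r3: data parity 0, sent rp 0 → ok
  r4: data parity 1, sent rp 1 → ok
Recompute each column's even parity and compare to cp:
  c0: data parity 1, sent cp 0 → mismatch
  c1: data parity 1, sent cp 1 → ok
  c2: data parity 0, sent cp 0 → ok
Exactly one row (r2) and one column (c0) fail → the flipped bit is at their intersection.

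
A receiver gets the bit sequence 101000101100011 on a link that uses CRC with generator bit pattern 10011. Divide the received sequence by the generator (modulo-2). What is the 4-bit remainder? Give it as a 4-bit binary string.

Modulo-2 division of 101000101100011 by 10011:
  pos 0: 10100 XOR 10011 = 00111
  pos 2: 11101 XOR 10011 = 01110
  pos 3: 11100 XOR 10011 = 01111
  pos 4: 11111 XOR 10011 = 01100
  pos 5: 11001 XOR 10011 = 01010
  pos 6: 10100 XOR 10011 = 00111
  pos 8: 11100 XOR 10011 = 01111
  pos 9: 11111 XOR 10011 = 01100
  pos 10: 11001 XOR 10011 = 01010
Remainder = 1010 (nonzero — an error is detected).

1010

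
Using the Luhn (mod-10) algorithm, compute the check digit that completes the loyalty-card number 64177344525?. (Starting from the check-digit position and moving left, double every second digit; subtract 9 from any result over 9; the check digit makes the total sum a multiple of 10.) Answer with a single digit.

Partial digits right→left: 5 2 5 4 4 3 7 7 1 4 6
Double every second digit counting from the check-digit position (so the 1st, 3rd, 5th, ... of the partial from the right).
  doubled (with −9 where >9): 1 1 8 5 2 3 → sum 20
  kept as-is: 2 4 3 7 4 → sum 20
Total = 20 + 20 = 40.
Check digit = (10 − (40 mod 10)) mod 10 = 0.

0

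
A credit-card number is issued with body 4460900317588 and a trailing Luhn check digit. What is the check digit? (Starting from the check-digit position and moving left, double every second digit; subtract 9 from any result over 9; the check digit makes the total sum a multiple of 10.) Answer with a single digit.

8

Partial digits right→left: 8 8 5 7 1 3 0 0 9 0 6 4 4
Double every second digit counting from the check-digit position (so the 1st, 3rd, 5th, ... of the partial from the right).
  doubled (with −9 where >9): 7 1 2 0 9 3 8 → sum 30
  kept as-is: 8 7 3 0 0 4 → sum 22
Total = 30 + 22 = 52.
Check digit = (10 − (52 mod 10)) mod 10 = 8.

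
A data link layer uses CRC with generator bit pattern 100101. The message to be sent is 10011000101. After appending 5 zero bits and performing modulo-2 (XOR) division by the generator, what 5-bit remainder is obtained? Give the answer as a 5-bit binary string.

00111

Append 5 zeros: 1001100010100000. Divide by 100101 (XOR where the leading bit is 1):
  pos 0: 100110 XOR 100101 = 000011
  pos 4: 110010 XOR 100101 = 010111
  pos 5: 101111 XOR 100101 = 001010
  pos 7: 101000 XOR 100101 = 001101
  pos 9: 110100 XOR 100101 = 010001
  pos 10: 100010 XOR 100101 = 000111
Remainder (last 5 bits) = 00111. This is the CRC / FCS.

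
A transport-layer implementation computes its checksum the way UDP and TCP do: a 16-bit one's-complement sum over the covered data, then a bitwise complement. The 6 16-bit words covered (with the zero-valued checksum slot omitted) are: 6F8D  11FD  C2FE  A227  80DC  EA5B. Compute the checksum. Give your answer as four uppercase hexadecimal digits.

One's-complement addition (fold any carry out of bit 15 back into bit 0):
  0x6F8D + 0x11FD = 0x0818A
  0x818A + 0xC2FE = 0x14488 → wrap carry → 0x4489
  0x4489 + 0xA227 = 0x0E6B0
  0xE6B0 + 0x80DC = 0x1678C → wrap carry → 0x678D
  0x678D + 0xEA5B = 0x151E8 → wrap carry → 0x51E9
One's-complement sum = 0x51E9.
Checksum = ~0x51E9 & 0xFFFF = 0xAE16.

AE16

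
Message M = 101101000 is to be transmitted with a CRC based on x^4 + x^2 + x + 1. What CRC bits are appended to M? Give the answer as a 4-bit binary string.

Append 4 zeros: 1011010000000. Divide by 10111 (XOR where the leading bit is 1):
  pos 0: 10110 XOR 10111 = 00001
  pos 4: 11000 XOR 10111 = 01111
  pos 5: 11110 XOR 10111 = 01001
  pos 6: 10010 XOR 10111 = 00101
  pos 8: 10100 XOR 10111 = 00011
Remainder (last 4 bits) = 0011. This is the CRC / FCS.

0011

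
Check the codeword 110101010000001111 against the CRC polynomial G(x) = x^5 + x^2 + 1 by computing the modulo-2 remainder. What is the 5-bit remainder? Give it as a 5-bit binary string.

00101

Modulo-2 division of 110101010000001111 by 100101:
  pos 0: 110101 XOR 100101 = 010000
  pos 1: 100000 XOR 100101 = 000101
  pos 4: 101100 XOR 100101 = 001001
  pos 6: 100100 XOR 100101 = 000001
  pos 11: 100111 XOR 100101 = 000010
Remainder = 00101 (nonzero — an error is detected).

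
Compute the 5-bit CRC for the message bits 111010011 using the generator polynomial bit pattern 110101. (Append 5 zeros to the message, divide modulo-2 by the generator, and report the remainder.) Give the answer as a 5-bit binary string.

Append 5 zeros: 11101001100000. Divide by 110101 (XOR where the leading bit is 1):
  pos 0: 111010 XOR 110101 = 001111
  pos 2: 111101 XOR 110101 = 001000
  pos 4: 100010 XOR 110101 = 010111
  pos 5: 101110 XOR 110101 = 011011
  pos 6: 110110 XOR 110101 = 000011
Remainder (last 5 bits) = 01100. This is the CRC / FCS.

01100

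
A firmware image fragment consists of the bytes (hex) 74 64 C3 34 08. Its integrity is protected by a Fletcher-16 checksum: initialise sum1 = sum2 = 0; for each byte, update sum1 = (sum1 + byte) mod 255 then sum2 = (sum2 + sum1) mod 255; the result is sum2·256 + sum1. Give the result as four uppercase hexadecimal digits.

Running sums (mod 255):
  after byte 0 (74): sum1=116, sum2=116
  after byte 1 (64): sum1=216, sum2=77
  after byte 2 (C3): sum1=156, sum2=233
  after byte 3 (34): sum1=208, sum2=186
  after byte 4 (08): sum1=216, sum2=147
Checksum = sum2·256 + sum1 = 147·256 + 216 = 37848 = 0x93D8.

93D8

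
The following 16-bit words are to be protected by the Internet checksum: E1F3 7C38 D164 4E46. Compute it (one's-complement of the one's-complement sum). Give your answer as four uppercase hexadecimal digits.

8228

One's-complement addition (fold any carry out of bit 15 back into bit 0):
  0xE1F3 + 0x7C38 = 0x15E2B → wrap carry → 0x5E2C
  0x5E2C + 0xD164 = 0x12F90 → wrap carry → 0x2F91
  0x2F91 + 0x4E46 = 0x07DD7
One's-complement sum = 0x7DD7.
Checksum = ~0x7DD7 & 0xFFFF = 0x8228.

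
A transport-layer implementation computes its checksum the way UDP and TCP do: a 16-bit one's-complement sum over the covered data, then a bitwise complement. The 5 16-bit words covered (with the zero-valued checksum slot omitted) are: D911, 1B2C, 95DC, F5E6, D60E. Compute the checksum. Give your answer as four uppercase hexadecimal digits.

A9EF

One's-complement addition (fold any carry out of bit 15 back into bit 0):
  0xD911 + 0x1B2C = 0x0F43D
  0xF43D + 0x95DC = 0x18A19 → wrap carry → 0x8A1A
  0x8A1A + 0xF5E6 = 0x18000 → wrap carry → 0x8001
  0x8001 + 0xD60E = 0x1560F → wrap carry → 0x5610
One's-complement sum = 0x5610.
Checksum = ~0x5610 & 0xFFFF = 0xA9EF.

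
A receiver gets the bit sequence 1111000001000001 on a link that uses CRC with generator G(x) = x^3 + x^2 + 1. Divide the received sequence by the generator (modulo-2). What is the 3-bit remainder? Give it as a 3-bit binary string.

Modulo-2 division of 1111000001000001 by 1101:
  pos 0: 1111 XOR 1101 = 0010
  pos 2: 1000 XOR 1101 = 0101
  pos 3: 1010 XOR 1101 = 0111
  pos 4: 1110 XOR 1101 = 0011
  pos 6: 1101 XOR 1101 = 0000
Remainder = 001 (nonzero — an error is detected).

001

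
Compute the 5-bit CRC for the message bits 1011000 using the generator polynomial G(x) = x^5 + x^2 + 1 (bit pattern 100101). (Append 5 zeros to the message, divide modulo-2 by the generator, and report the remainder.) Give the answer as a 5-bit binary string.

10000

Append 5 zeros: 101100000000. Divide by 100101 (XOR where the leading bit is 1):
  pos 0: 101100 XOR 100101 = 001001
  pos 2: 100100 XOR 100101 = 000001
Remainder (last 5 bits) = 10000. This is the CRC / FCS.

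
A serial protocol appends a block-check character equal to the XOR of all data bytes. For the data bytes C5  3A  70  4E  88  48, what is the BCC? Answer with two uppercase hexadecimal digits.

XOR the bytes together:
  start with 0xC5
  0xC5 ⊕ 0x3A = 0xFF
  0xFF ⊕ 0x70 = 0x8F
  0x8F ⊕ 0x4E = 0xC1
  0xC1 ⊕ 0x88 = 0x49
  0x49 ⊕ 0x48 = 0x01

01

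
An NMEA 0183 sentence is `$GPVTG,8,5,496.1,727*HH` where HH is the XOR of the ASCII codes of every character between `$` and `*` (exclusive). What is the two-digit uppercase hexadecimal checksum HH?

XOR the ASCII codes of the payload characters:
  'G' = 0x47 → acc = 0x47
  'P' = 0x50 → acc = 0x17
  'V' = 0x56 → acc = 0x41
  'T' = 0x54 → acc = 0x15
  'G' = 0x47 → acc = 0x52
  ',' = 0x2C → acc = 0x7E
  '8' = 0x38 → acc = 0x46
  ',' = 0x2C → acc = 0x6A
  '5' = 0x35 → acc = 0x5F
  ',' = 0x2C → acc = 0x73
  '4' = 0x34 → acc = 0x47
  '9' = 0x39 → acc = 0x7E
  '6' = 0x36 → acc = 0x48
  '.' = 0x2E → acc = 0x66
  '1' = 0x31 → acc = 0x57
  ',' = 0x2C → acc = 0x7B
  '7' = 0x37 → acc = 0x4C
  '2' = 0x32 → acc = 0x7E
  '7' = 0x37 → acc = 0x49
Checksum = 0x49.

49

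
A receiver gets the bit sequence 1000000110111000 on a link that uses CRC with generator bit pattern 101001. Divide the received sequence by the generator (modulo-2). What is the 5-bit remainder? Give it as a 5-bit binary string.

Modulo-2 division of 1000000110111000 by 101001:
  pos 0: 100000 XOR 101001 = 001001
  pos 2: 100101 XOR 101001 = 001100
  pos 4: 110010 XOR 101001 = 011011
  pos 5: 110111 XOR 101001 = 011110
  pos 6: 111101 XOR 101001 = 010100
  pos 7: 101001 XOR 101001 = 000000
Remainder = 00000 (zero — the frame passes the CRC check).

00000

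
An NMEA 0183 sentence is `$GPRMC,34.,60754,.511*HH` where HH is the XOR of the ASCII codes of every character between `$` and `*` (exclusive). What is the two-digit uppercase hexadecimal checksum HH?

65

XOR the ASCII codes of the payload characters:
  'G' = 0x47 → acc = 0x47
  'P' = 0x50 → acc = 0x17
  'R' = 0x52 → acc = 0x45
  'M' = 0x4D → acc = 0x08
  'C' = 0x43 → acc = 0x4B
  ',' = 0x2C → acc = 0x67
  '3' = 0x33 → acc = 0x54
  '4' = 0x34 → acc = 0x60
  '.' = 0x2E → acc = 0x4E
  ',' = 0x2C → acc = 0x62
  '6' = 0x36 → acc = 0x54
  '0' = 0x30 → acc = 0x64
  '7' = 0x37 → acc = 0x53
  '5' = 0x35 → acc = 0x66
  '4' = 0x34 → acc = 0x52
  ',' = 0x2C → acc = 0x7E
  '.' = 0x2E → acc = 0x50
  '5' = 0x35 → acc = 0x65
  '1' = 0x31 → acc = 0x54
  '1' = 0x31 → acc = 0x65
Checksum = 0x65.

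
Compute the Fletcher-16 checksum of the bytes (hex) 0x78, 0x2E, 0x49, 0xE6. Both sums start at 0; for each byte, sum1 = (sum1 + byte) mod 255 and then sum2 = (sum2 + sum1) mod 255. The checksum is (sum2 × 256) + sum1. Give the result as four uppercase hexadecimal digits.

Running sums (mod 255):
  after byte 0 (0x78): sum1=120, sum2=120
  after byte 1 (0x2E): sum1=166, sum2=31
  after byte 2 (0x49): sum1=239, sum2=15
  after byte 3 (0xE6): sum1=214, sum2=229
Checksum = sum2·256 + sum1 = 229·256 + 214 = 58838 = 0xE5D6.

E5D6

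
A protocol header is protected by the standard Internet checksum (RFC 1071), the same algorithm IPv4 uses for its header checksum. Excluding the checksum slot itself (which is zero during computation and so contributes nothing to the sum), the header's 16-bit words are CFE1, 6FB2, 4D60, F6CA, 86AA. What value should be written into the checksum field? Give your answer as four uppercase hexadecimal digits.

One's-complement addition (fold any carry out of bit 15 back into bit 0):
  0xCFE1 + 0x6FB2 = 0x13F93 → wrap carry → 0x3F94
  0x3F94 + 0x4D60 = 0x08CF4
  0x8CF4 + 0xF6CA = 0x183BE → wrap carry → 0x83BF
  0x83BF + 0x86AA = 0x10A69 → wrap carry → 0x0A6A
One's-complement sum = 0x0A6A.
Checksum = ~0x0A6A & 0xFFFF = 0xF595.

F595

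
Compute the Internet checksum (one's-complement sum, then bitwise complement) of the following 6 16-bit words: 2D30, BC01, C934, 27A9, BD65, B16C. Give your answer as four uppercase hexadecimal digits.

One's-complement addition (fold any carry out of bit 15 back into bit 0):
  0x2D30 + 0xBC01 = 0x0E931
  0xE931 + 0xC934 = 0x1B265 → wrap carry → 0xB266
  0xB266 + 0x27A9 = 0x0DA0F
  0xDA0F + 0xBD65 = 0x19774 → wrap carry → 0x9775
  0x9775 + 0xB16C = 0x148E1 → wrap carry → 0x48E2
One's-complement sum = 0x48E2.
Checksum = ~0x48E2 & 0xFFFF = 0xB71D.

B71D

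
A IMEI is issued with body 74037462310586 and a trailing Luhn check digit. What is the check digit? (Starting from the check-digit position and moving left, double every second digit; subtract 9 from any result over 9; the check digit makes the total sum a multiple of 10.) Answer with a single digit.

Partial digits right→left: 6 8 5 0 1 3 2 6 4 7 3 0 4 7
Double every second digit counting from the check-digit position (so the 1st, 3rd, 5th, ... of the partial from the right).
  doubled (with −9 where >9): 3 1 2 4 8 6 8 → sum 32
  kept as-is: 8 0 3 6 7 0 7 → sum 31
Total = 32 + 31 = 63.
Check digit = (10 − (63 mod 10)) mod 10 = 7.

7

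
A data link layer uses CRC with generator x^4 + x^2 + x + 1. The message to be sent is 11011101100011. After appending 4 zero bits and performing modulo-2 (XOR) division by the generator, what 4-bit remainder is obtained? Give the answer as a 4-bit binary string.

Append 4 zeros: 110111011000110000. Divide by 10111 (XOR where the leading bit is 1):
  pos 0: 11011 XOR 10111 = 01100
  pos 1: 11001 XOR 10111 = 01110
  pos 2: 11100 XOR 10111 = 01011
  pos 3: 10111 XOR 10111 = 00000
  pos 8: 10001 XOR 10111 = 00110
  pos 10: 11010 XOR 10111 = 01101
  pos 11: 11010 XOR 10111 = 01101
  pos 12: 11010 XOR 10111 = 01101
  pos 13: 11010 XOR 10111 = 01101
Remainder (last 4 bits) = 1101. This is the CRC / FCS.

1101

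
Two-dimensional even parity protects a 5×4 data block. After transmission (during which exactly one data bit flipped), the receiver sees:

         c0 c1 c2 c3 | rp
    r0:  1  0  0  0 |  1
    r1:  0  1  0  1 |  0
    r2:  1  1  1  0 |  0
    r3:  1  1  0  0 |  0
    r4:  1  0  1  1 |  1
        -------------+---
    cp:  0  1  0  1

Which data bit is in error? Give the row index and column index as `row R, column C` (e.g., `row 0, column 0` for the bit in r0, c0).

Recompute each row's even parity and compare to rp:
  r0: data parity 1, sent rp 1 → ok
  r1: data parity 0, sent rp 0 → ok
  r2: data parity 1, sent rp 0 → mismatch
  r3: data parity 0, sent rp 0 → ok
  r4: data parity 1, sent rp 1 → ok
Recompute each column's even parity and compare to cp:
  c0: data parity 0, sent cp 0 → ok
  c1: data parity 1, sent cp 1 → ok
  c2: data parity 0, sent cp 0 → ok
  c3: data parity 0, sent cp 1 → mismatch
Exactly one row (r2) and one column (c3) fail → the flipped bit is at their intersection.

row 2, column 3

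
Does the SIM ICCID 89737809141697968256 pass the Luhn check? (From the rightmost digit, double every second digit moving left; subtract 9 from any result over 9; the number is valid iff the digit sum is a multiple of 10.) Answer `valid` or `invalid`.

invalid

From the right, keep odd positions and double even positions (subtract 9 from any doubled value over 9):
  doubled (positions 2,4,...): 1 7 9 9 2 2 0 5 5 7 → sum 47
  kept (positions 1,3,...): 6 2 6 7 6 4 9 8 3 9 → sum 60
Total = 107.
107 mod 10 = 7, so the number is invalid.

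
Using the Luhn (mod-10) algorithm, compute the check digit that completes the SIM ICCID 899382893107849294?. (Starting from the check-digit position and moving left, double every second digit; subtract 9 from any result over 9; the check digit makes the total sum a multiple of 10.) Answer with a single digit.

3

Partial digits right→left: 4 9 2 9 4 8 7 0 1 3 9 8 2 8 3 9 9 8
Double every second digit counting from the check-digit position (so the 1st, 3rd, 5th, ... of the partial from the right).
  doubled (with −9 where >9): 8 4 8 5 2 9 4 6 9 → sum 55
  kept as-is: 9 9 8 0 3 8 8 9 8 → sum 62
Total = 55 + 62 = 117.
Check digit = (10 − (117 mod 10)) mod 10 = 3.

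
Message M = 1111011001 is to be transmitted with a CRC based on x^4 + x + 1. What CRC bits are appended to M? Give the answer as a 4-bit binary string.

Append 4 zeros: 11110110010000. Divide by 10011 (XOR where the leading bit is 1):
  pos 0: 11110 XOR 10011 = 01101
  pos 1: 11011 XOR 10011 = 01000
  pos 2: 10001 XOR 10011 = 00010
  pos 5: 10001 XOR 10011 = 00010
  pos 8: 10000 XOR 10011 = 00011
Remainder (last 4 bits) = 0110. This is the CRC / FCS.

0110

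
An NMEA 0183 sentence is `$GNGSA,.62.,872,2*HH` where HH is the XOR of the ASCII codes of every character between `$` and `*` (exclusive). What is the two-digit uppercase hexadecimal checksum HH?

7B

XOR the ASCII codes of the payload characters:
  'G' = 0x47 → acc = 0x47
  'N' = 0x4E → acc = 0x09
  'G' = 0x47 → acc = 0x4E
  'S' = 0x53 → acc = 0x1D
  'A' = 0x41 → acc = 0x5C
  ',' = 0x2C → acc = 0x70
  '.' = 0x2E → acc = 0x5E
  '6' = 0x36 → acc = 0x68
  '2' = 0x32 → acc = 0x5A
  '.' = 0x2E → acc = 0x74
  ',' = 0x2C → acc = 0x58
  '8' = 0x38 → acc = 0x60
  '7' = 0x37 → acc = 0x57
  '2' = 0x32 → acc = 0x65
  ',' = 0x2C → acc = 0x49
  '2' = 0x32 → acc = 0x7B
Checksum = 0x7B.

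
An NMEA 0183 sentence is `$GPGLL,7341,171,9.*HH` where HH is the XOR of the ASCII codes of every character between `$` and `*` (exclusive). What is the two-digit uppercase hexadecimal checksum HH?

XOR the ASCII codes of the payload characters:
  'G' = 0x47 → acc = 0x47
  'P' = 0x50 → acc = 0x17
  'G' = 0x47 → acc = 0x50
  'L' = 0x4C → acc = 0x1C
  'L' = 0x4C → acc = 0x50
  ',' = 0x2C → acc = 0x7C
  '7' = 0x37 → acc = 0x4B
  '3' = 0x33 → acc = 0x78
  '4' = 0x34 → acc = 0x4C
  '1' = 0x31 → acc = 0x7D
  ',' = 0x2C → acc = 0x51
  '1' = 0x31 → acc = 0x60
  '7' = 0x37 → acc = 0x57
  '1' = 0x31 → acc = 0x66
  ',' = 0x2C → acc = 0x4A
  '9' = 0x39 → acc = 0x73
  '.' = 0x2E → acc = 0x5D
Checksum = 0x5D.

5D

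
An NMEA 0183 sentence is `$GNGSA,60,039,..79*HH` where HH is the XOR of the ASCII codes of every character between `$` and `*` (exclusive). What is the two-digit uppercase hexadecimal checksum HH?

42

XOR the ASCII codes of the payload characters:
  'G' = 0x47 → acc = 0x47
  'N' = 0x4E → acc = 0x09
  'G' = 0x47 → acc = 0x4E
  'S' = 0x53 → acc = 0x1D
  'A' = 0x41 → acc = 0x5C
  ',' = 0x2C → acc = 0x70
  '6' = 0x36 → acc = 0x46
  '0' = 0x30 → acc = 0x76
  ',' = 0x2C → acc = 0x5A
  '0' = 0x30 → acc = 0x6A
  '3' = 0x33 → acc = 0x59
  '9' = 0x39 → acc = 0x60
  ',' = 0x2C → acc = 0x4C
  '.' = 0x2E → acc = 0x62
  '.' = 0x2E → acc = 0x4C
  '7' = 0x37 → acc = 0x7B
  '9' = 0x39 → acc = 0x42
Checksum = 0x42.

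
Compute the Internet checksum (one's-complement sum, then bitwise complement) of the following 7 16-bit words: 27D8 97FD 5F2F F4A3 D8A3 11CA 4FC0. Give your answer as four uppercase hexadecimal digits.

B228

One's-complement addition (fold any carry out of bit 15 back into bit 0):
  0x27D8 + 0x97FD = 0x0BFD5
  0xBFD5 + 0x5F2F = 0x11F04 → wrap carry → 0x1F05
  0x1F05 + 0xF4A3 = 0x113A8 → wrap carry → 0x13A9
  0x13A9 + 0xD8A3 = 0x0EC4C
  0xEC4C + 0x11CA = 0x0FE16
  0xFE16 + 0x4FC0 = 0x14DD6 → wrap carry → 0x4DD7
One's-complement sum = 0x4DD7.
Checksum = ~0x4DD7 & 0xFFFF = 0xB228.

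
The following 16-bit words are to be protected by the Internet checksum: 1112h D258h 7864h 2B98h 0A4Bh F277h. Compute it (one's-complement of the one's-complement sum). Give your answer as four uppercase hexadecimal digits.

7BD5

One's-complement addition (fold any carry out of bit 15 back into bit 0):
  0x1112 + 0xD258 = 0x0E36A
  0xE36A + 0x7864 = 0x15BCE → wrap carry → 0x5BCF
  0x5BCF + 0x2B98 = 0x08767
  0x8767 + 0x0A4B = 0x091B2
  0x91B2 + 0xF277 = 0x18429 → wrap carry → 0x842A
One's-complement sum = 0x842A.
Checksum = ~0x842A & 0xFFFF = 0x7BD5.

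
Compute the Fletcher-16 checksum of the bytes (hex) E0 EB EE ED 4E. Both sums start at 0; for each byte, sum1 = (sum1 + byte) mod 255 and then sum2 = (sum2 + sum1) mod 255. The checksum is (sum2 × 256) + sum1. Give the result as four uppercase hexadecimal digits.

Running sums (mod 255):
  after byte 0 (E0): sum1=224, sum2=224
  after byte 1 (EB): sum1=204, sum2=173
  after byte 2 (EE): sum1=187, sum2=105
  after byte 3 (ED): sum1=169, sum2=19
  after byte 4 (4E): sum1=247, sum2=11
Checksum = sum2·256 + sum1 = 11·256 + 247 = 3063 = 0x0BF7.

0BF7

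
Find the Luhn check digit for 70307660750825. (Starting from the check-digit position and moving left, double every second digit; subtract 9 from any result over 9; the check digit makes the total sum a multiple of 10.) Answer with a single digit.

Partial digits right→left: 5 2 8 0 5 7 0 6 6 7 0 3 0 7
Double every second digit counting from the check-digit position (so the 1st, 3rd, 5th, ... of the partial from the right).
  doubled (with −9 where >9): 1 7 1 0 3 0 0 → sum 12
  kept as-is: 2 0 7 6 7 3 7 → sum 32
Total = 12 + 32 = 44.
Check digit = (10 − (44 mod 10)) mod 10 = 6.

6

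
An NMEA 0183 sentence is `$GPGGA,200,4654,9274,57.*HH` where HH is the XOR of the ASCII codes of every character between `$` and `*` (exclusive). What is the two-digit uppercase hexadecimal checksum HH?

XOR the ASCII codes of the payload characters:
  'G' = 0x47 → acc = 0x47
  'P' = 0x50 → acc = 0x17
  'G' = 0x47 → acc = 0x50
  'G' = 0x47 → acc = 0x17
  'A' = 0x41 → acc = 0x56
  ',' = 0x2C → acc = 0x7A
  '2' = 0x32 → acc = 0x48
  '0' = 0x30 → acc = 0x78
  '0' = 0x30 → acc = 0x48
  ',' = 0x2C → acc = 0x64
  '4' = 0x34 → acc = 0x50
  '6' = 0x36 → acc = 0x66
  '5' = 0x35 → acc = 0x53
  '4' = 0x34 → acc = 0x67
  ',' = 0x2C → acc = 0x4B
  '9' = 0x39 → acc = 0x72
  '2' = 0x32 → acc = 0x40
  '7' = 0x37 → acc = 0x77
  '4' = 0x34 → acc = 0x43
  ',' = 0x2C → acc = 0x6F
  '5' = 0x35 → acc = 0x5A
  '7' = 0x37 → acc = 0x6D
  '.' = 0x2E → acc = 0x43
Checksum = 0x43.

43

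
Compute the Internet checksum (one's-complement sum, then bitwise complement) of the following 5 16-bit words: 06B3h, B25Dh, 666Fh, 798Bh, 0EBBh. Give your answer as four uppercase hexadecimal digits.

5839

One's-complement addition (fold any carry out of bit 15 back into bit 0):
  0x06B3 + 0xB25D = 0x0B910
  0xB910 + 0x666F = 0x11F7F → wrap carry → 0x1F80
  0x1F80 + 0x798B = 0x0990B
  0x990B + 0x0EBB = 0x0A7C6
One's-complement sum = 0xA7C6.
Checksum = ~0xA7C6 & 0xFFFF = 0x5839.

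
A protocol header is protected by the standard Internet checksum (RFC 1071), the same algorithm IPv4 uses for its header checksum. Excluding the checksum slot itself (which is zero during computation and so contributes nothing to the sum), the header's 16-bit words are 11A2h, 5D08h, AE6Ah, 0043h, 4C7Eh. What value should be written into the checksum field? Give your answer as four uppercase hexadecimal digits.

One's-complement addition (fold any carry out of bit 15 back into bit 0):
  0x11A2 + 0x5D08 = 0x06EAA
  0x6EAA + 0xAE6A = 0x11D14 → wrap carry → 0x1D15
  0x1D15 + 0x0043 = 0x01D58
  0x1D58 + 0x4C7E = 0x069D6
One's-complement sum = 0x69D6.
Checksum = ~0x69D6 & 0xFFFF = 0x9629.

9629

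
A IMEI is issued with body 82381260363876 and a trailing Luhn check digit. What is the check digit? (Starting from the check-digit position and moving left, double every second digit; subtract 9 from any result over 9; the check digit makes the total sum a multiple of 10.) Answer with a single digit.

1

Partial digits right→left: 6 7 8 3 6 3 0 6 2 1 8 3 2 8
Double every second digit counting from the check-digit position (so the 1st, 3rd, 5th, ... of the partial from the right).
  doubled (with −9 where >9): 3 7 3 0 4 7 4 → sum 28
  kept as-is: 7 3 3 6 1 3 8 → sum 31
Total = 28 + 31 = 59.
Check digit = (10 − (59 mod 10)) mod 10 = 1.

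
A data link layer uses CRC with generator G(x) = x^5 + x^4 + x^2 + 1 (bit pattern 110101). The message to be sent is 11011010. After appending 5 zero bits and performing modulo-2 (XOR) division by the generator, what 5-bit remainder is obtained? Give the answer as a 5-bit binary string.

00010

Append 5 zeros: 1101101000000. Divide by 110101 (XOR where the leading bit is 1):
  pos 0: 110110 XOR 110101 = 000011
  pos 4: 111000 XOR 110101 = 001101
  pos 6: 110100 XOR 110101 = 000001
Remainder (last 5 bits) = 00010. This is the CRC / FCS.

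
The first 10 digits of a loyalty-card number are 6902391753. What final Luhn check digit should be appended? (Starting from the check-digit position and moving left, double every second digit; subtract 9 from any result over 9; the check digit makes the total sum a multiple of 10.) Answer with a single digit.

2

Partial digits right→left: 3 5 7 1 9 3 2 0 9 6
Double every second digit counting from the check-digit position (so the 1st, 3rd, 5th, ... of the partial from the right).
  doubled (with −9 where >9): 6 5 9 4 9 → sum 33
  kept as-is: 5 1 3 0 6 → sum 15
Total = 33 + 15 = 48.
Check digit = (10 − (48 mod 10)) mod 10 = 2.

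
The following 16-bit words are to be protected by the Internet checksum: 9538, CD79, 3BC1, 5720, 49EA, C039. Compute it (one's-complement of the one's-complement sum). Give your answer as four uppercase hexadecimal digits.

0048

One's-complement addition (fold any carry out of bit 15 back into bit 0):
  0x9538 + 0xCD79 = 0x162B1 → wrap carry → 0x62B2
  0x62B2 + 0x3BC1 = 0x09E73
  0x9E73 + 0x5720 = 0x0F593
  0xF593 + 0x49EA = 0x13F7D → wrap carry → 0x3F7E
  0x3F7E + 0xC039 = 0x0FFB7
One's-complement sum = 0xFFB7.
Checksum = ~0xFFB7 & 0xFFFF = 0x0048.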